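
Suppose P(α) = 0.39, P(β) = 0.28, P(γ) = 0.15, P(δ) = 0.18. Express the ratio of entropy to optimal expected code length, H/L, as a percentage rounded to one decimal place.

97.9%

Entropy H = −Σ p log₂ p ≈ 1.8999 bits.
Huffman merges: 3/20+9/50→33/100; 7/25+33/100→61/100; 39/100+61/100→1. L = 97/50 ≈ 1.9400.
Efficiency = H/L = 1.8999/1.9400 = 97.9%.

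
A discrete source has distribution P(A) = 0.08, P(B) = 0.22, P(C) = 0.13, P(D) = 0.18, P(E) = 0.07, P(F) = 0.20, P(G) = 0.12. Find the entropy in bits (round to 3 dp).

2.700 bits

H = −Σ pᵢ log₂ pᵢ.
−0.08·log₂(0.08) = 0.2915
−0.22·log₂(0.22) = 0.4806
−0.13·log₂(0.13) = 0.3826
−0.18·log₂(0.18) = 0.4453
−0.07·log₂(0.07) = 0.2686
−0.20·log₂(0.20) = 0.4644
−0.12·log₂(0.12) = 0.3671
Sum ≈ 2.7000 → 2.700 bits.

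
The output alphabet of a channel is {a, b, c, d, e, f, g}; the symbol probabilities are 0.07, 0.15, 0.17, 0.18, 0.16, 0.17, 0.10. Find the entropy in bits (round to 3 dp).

H = −Σ pᵢ log₂ pᵢ.
−0.07·log₂(0.07) = 0.2686
−0.15·log₂(0.15) = 0.4105
−0.17·log₂(0.17) = 0.4346
−0.18·log₂(0.18) = 0.4453
−0.16·log₂(0.16) = 0.4230
−0.17·log₂(0.17) = 0.4346
−0.10·log₂(0.10) = 0.3322
Sum ≈ 2.7488 → 2.749 bits.

2.749 bits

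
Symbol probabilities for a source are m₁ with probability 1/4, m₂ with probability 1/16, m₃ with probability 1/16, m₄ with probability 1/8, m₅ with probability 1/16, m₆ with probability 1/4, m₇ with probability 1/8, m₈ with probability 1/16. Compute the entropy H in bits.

2.75 bits

Each probability is a power of 1/2, so log₂(1/p) is an integer.
H = Σ p·log₂(1/p) = 1/4·2 + 1/16·4 + 1/16·4 + 1/8·3 + 1/16·4 + 1/4·2 + 1/8·3 + 1/16·4 = 2.75 bits.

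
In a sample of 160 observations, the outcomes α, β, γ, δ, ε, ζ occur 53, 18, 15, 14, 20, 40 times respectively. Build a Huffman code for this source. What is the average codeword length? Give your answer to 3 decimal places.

2.419 bits/symbol

Probabilities are the counts divided by 160.
Repeatedly combine the two least-probable nodes; the expected code length is the sum of the merged weights.
merge 7/80 + 3/32 → 29/160
merge 9/80 + 1/8 → 19/80
merge 29/160 + 19/80 → 67/160
merge 1/4 + 53/160 → 93/160
merge 67/160 + 93/160 → 1
L = 29/160 + 19/80 + 67/160 + 93/160 + 1 = 387/160 ≈ 2.419 bits/symbol.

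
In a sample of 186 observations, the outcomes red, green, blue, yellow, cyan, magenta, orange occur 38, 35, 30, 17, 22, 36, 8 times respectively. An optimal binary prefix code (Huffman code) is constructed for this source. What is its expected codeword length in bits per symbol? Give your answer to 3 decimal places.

Probabilities are the counts divided by 186.
Repeatedly combine the two least-probable nodes; the expected code length is the sum of the merged weights.
merge 4/93 + 17/186 → 25/186
merge 11/93 + 25/186 → 47/186
merge 5/31 + 35/186 → 65/186
merge 6/31 + 19/93 → 37/93
merge 47/186 + 65/186 → 56/93
merge 37/93 + 56/93 → 1
L = 25/186 + 47/186 + 65/186 + 37/93 + 56/93 + 1 = 509/186 ≈ 2.737 bits/symbol.

2.737 bits/symbol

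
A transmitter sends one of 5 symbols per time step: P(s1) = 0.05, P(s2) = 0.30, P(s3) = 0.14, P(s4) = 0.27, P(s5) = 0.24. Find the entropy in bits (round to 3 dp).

H = −Σ pᵢ log₂ pᵢ.
−0.05·log₂(0.05) = 0.2161
−0.30·log₂(0.30) = 0.5211
−0.14·log₂(0.14) = 0.3971
−0.27·log₂(0.27) = 0.5100
−0.24·log₂(0.24) = 0.4941
Sum ≈ 2.1385 → 2.138 bits.

2.138 bits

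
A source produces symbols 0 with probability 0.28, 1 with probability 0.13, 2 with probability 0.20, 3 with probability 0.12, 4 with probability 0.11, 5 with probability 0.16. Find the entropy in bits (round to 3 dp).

H = −Σ pᵢ log₂ pᵢ.
−0.28·log₂(0.28) = 0.5142
−0.13·log₂(0.13) = 0.3826
−0.20·log₂(0.20) = 0.4644
−0.12·log₂(0.12) = 0.3671
−0.11·log₂(0.11) = 0.3503
−0.16·log₂(0.16) = 0.4230
Sum ≈ 2.5016 → 2.502 bits.

2.502 bits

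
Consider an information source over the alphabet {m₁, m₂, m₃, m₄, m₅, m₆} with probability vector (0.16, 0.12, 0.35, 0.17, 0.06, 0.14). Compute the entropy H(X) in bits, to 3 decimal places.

H = −Σ pᵢ log₂ pᵢ.
−0.16·log₂(0.16) = 0.4230
−0.12·log₂(0.12) = 0.3671
−0.35·log₂(0.35) = 0.5301
−0.17·log₂(0.17) = 0.4346
−0.06·log₂(0.06) = 0.2435
−0.14·log₂(0.14) = 0.3971
Sum ≈ 2.3954 → 2.395 bits.

2.395 bits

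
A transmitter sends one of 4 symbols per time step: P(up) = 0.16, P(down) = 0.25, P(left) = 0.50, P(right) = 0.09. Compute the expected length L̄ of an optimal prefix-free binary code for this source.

Repeatedly combine the two least-probable nodes; the expected code length is the sum of the merged weights.
merge 9/100 + 4/25 → 1/4
merge 1/4 + 1/4 → 1/2
merge 1/2 + 1/2 → 1
L = 1/4 + 1/2 + 1 = 7/4 = 1.75 bits/symbol.

1.75 bits/symbol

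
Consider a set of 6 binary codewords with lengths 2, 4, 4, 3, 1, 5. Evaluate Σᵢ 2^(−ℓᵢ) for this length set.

With common denominator 2^5 = 32: Σ 2^(−ℓᵢ) = 8/32 + 2/32 + 2/32 + 4/32 + 16/32 + 1/32 = 33/32 = 1.03125.

1.03125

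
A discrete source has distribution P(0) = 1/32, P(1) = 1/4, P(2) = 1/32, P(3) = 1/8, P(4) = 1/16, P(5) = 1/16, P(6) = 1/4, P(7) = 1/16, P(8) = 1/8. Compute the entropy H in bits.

Each probability is a power of 1/2, so log₂(1/p) is an integer.
H = Σ p·log₂(1/p) = 1/32·5 + 1/4·2 + 1/32·5 + 1/8·3 + 1/16·4 + 1/16·4 + 1/4·2 + 1/16·4 + 1/8·3 = 2.8125 bits.

2.8125 bits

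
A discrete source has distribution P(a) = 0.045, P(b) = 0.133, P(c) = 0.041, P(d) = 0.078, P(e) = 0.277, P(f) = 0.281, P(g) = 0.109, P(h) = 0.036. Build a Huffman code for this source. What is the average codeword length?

Repeatedly combine the two least-probable nodes; the expected code length is the sum of the merged weights.
merge 9/250 + 41/1000 → 77/1000
merge 9/200 + 77/1000 → 61/500
merge 39/500 + 109/1000 → 187/1000
merge 61/500 + 133/1000 → 51/200
merge 187/1000 + 51/200 → 221/500
merge 277/1000 + 281/1000 → 279/500
merge 221/500 + 279/500 → 1
L = 77/1000 + 61/500 + 187/1000 + 51/200 + 221/500 + 279/500 + 1 = 2641/1000 = 2.641 bits/symbol.

2.641 bits/symbol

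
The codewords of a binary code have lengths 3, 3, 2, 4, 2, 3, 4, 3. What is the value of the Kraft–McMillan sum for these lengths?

1.125

With common denominator 2^4 = 16: Σ 2^(−ℓᵢ) = 2/16 + 2/16 + 4/16 + 1/16 + 4/16 + 2/16 + 1/16 + 2/16 = 18/16 = 1.125.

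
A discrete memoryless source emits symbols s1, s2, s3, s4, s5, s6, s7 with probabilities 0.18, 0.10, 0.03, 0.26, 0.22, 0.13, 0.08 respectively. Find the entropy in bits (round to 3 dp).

2.589 bits

H = −Σ pᵢ log₂ pᵢ.
−0.18·log₂(0.18) = 0.4453
−0.10·log₂(0.10) = 0.3322
−0.03·log₂(0.03) = 0.1518
−0.26·log₂(0.26) = 0.5053
−0.22·log₂(0.22) = 0.4806
−0.13·log₂(0.13) = 0.3826
−0.08·log₂(0.08) = 0.2915
Sum ≈ 2.5893 → 2.589 bits.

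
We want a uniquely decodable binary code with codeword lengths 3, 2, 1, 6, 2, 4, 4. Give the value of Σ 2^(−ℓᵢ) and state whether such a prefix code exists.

With common denominator 2^6 = 64: Σ 2^(−ℓᵢ) = 8/64 + 16/64 + 32/64 + 1/64 + 16/64 + 4/64 + 4/64 = 81/64 = 1.265625.
Kraft's inequality requires Σ ≤ 1; here Σ = 1.265625 > 1, so no such prefix code exists.

1.265625; no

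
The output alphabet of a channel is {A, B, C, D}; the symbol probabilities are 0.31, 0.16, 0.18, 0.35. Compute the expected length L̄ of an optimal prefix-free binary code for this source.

1.99 bits/symbol

Repeatedly combine the two least-probable nodes; the expected code length is the sum of the merged weights.
merge 4/25 + 9/50 → 17/50
merge 31/100 + 17/50 → 13/20
merge 7/20 + 13/20 → 1
L = 17/50 + 13/20 + 1 = 199/100 = 1.99 bits/symbol.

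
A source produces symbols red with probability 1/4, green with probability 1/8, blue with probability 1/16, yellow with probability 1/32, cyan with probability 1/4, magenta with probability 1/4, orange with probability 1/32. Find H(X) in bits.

2.4375 bits

Each probability is a power of 1/2, so log₂(1/p) is an integer.
H = Σ p·log₂(1/p) = 1/4·2 + 1/8·3 + 1/16·4 + 1/32·5 + 1/4·2 + 1/4·2 + 1/32·5 = 2.4375 bits.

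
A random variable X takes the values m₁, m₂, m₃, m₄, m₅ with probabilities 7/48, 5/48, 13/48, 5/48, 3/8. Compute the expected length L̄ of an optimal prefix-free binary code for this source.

Repeatedly combine the two least-probable nodes; the expected code length is the sum of the merged weights.
merge 5/48 + 5/48 → 5/24
merge 7/48 + 5/24 → 17/48
merge 13/48 + 17/48 → 5/8
merge 3/8 + 5/8 → 1
L = 5/24 + 17/48 + 5/8 + 1 = 35/16 = 2.1875 bits/symbol.

2.1875 bits/symbol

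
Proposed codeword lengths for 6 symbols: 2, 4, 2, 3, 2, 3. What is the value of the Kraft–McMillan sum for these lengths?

With common denominator 2^4 = 16: Σ 2^(−ℓᵢ) = 4/16 + 1/16 + 4/16 + 2/16 + 4/16 + 2/16 = 17/16 = 1.0625.

1.0625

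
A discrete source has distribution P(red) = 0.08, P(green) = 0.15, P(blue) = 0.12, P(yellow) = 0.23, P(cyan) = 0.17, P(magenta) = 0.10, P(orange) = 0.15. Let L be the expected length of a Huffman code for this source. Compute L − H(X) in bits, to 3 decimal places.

0.036 bits

Entropy H = −Σ p log₂ p ≈ 2.7341 bits.
Huffman merges: 2/25+1/10→9/50; 3/25+3/20→27/100; 3/20+17/100→8/25; 9/50+23/100→41/100; 27/100+8/25→59/100; 41/100+59/100→1. L = 277/100 ≈ 2.7700.
L − H = 2.7700 − 2.7341 = 0.036 bits.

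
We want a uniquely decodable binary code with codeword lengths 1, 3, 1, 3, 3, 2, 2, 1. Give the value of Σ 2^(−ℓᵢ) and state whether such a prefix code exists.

With common denominator 2^3 = 8: Σ 2^(−ℓᵢ) = 4/8 + 1/8 + 4/8 + 1/8 + 1/8 + 2/8 + 2/8 + 4/8 = 19/8 = 2.375.
Kraft's inequality requires Σ ≤ 1; here Σ = 2.375 > 1, so no such prefix code exists.

2.375; no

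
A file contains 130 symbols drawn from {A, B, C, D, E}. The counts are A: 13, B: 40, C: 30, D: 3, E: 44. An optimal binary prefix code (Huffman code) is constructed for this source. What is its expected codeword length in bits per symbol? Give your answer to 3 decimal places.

2.123 bits/symbol

Probabilities are the counts divided by 130.
Repeatedly combine the two least-probable nodes; the expected code length is the sum of the merged weights.
merge 3/130 + 1/10 → 8/65
merge 8/65 + 3/13 → 23/65
merge 4/13 + 22/65 → 42/65
merge 23/65 + 42/65 → 1
L = 8/65 + 23/65 + 42/65 + 1 = 138/65 ≈ 2.123 bits/symbol.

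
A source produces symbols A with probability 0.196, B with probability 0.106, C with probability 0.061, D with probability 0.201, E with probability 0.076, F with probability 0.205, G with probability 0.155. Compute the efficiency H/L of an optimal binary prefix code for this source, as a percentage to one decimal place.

Entropy H = −Σ p log₂ p ≈ 2.6836 bits.
Huffman merges: 61/1000+19/250→137/1000; 53/500+137/1000→243/1000; 31/200+49/250→351/1000; 201/1000+41/200→203/500; 243/1000+351/1000→297/500; 203/500+297/500→1. L = 2731/1000 ≈ 2.7310.
Efficiency = H/L = 2.6836/2.7310 = 98.3%.

98.3%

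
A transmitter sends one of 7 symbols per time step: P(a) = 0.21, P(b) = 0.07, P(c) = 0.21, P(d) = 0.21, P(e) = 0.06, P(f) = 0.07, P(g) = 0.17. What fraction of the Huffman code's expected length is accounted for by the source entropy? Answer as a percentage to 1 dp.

97.5%

Entropy H = −Σ p log₂ p ≈ 2.6337 bits.
Huffman merges: 3/50+7/100→13/100; 7/100+13/100→1/5; 17/100+1/5→37/100; 21/100+21/100→21/50; 21/100+37/100→29/50; 21/50+29/50→1. L = 27/10 ≈ 2.7000.
Efficiency = H/L = 2.6337/2.7000 = 97.5%.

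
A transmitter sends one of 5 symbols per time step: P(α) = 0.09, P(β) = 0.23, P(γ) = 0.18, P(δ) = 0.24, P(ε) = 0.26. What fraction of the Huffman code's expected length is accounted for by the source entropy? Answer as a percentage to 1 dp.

98.9%

Entropy H = −Σ p log₂ p ≈ 2.2451 bits.
Huffman merges: 9/100+9/50→27/100; 23/100+6/25→47/100; 13/50+27/100→53/100; 47/100+53/100→1. L = 227/100 ≈ 2.2700.
Efficiency = H/L = 2.2451/2.2700 = 98.9%.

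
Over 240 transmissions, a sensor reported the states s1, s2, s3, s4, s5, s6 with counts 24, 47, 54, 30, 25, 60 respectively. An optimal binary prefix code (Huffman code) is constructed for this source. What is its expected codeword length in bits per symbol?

2.525 bits/symbol

Probabilities are the counts divided by 240.
Repeatedly combine the two least-probable nodes; the expected code length is the sum of the merged weights.
merge 1/10 + 5/48 → 49/240
merge 1/8 + 47/240 → 77/240
merge 49/240 + 9/40 → 103/240
merge 1/4 + 77/240 → 137/240
merge 103/240 + 137/240 → 1
L = 49/240 + 77/240 + 103/240 + 137/240 + 1 = 101/40 = 2.525 bits/symbol.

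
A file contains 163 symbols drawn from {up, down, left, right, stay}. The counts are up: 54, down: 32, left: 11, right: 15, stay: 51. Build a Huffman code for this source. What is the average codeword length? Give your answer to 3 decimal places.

2.160 bits/symbol

Probabilities are the counts divided by 163.
Repeatedly combine the two least-probable nodes; the expected code length is the sum of the merged weights.
merge 11/163 + 15/163 → 26/163
merge 26/163 + 32/163 → 58/163
merge 51/163 + 54/163 → 105/163
merge 58/163 + 105/163 → 1
L = 26/163 + 58/163 + 105/163 + 1 = 352/163 ≈ 2.160 bits/symbol.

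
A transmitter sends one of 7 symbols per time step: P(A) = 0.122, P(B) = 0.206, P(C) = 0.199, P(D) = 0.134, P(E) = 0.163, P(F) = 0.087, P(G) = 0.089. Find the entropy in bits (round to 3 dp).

2.736 bits

H = −Σ pᵢ log₂ pᵢ.
−0.122·log₂(0.122) = 0.3703
−0.206·log₂(0.206) = 0.4695
−0.199·log₂(0.199) = 0.4635
−0.134·log₂(0.134) = 0.3886
−0.163·log₂(0.163) = 0.4266
−0.087·log₂(0.087) = 0.3065
−0.089·log₂(0.089) = 0.3106
Sum ≈ 2.7356 → 2.736 bits.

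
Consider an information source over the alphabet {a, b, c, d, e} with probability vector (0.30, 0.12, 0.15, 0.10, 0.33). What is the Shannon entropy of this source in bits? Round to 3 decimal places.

2.159 bits

H = −Σ pᵢ log₂ pᵢ.
−0.30·log₂(0.30) = 0.5211
−0.12·log₂(0.12) = 0.3671
−0.15·log₂(0.15) = 0.4105
−0.10·log₂(0.10) = 0.3322
−0.33·log₂(0.33) = 0.5278
Sum ≈ 2.1587 → 2.159 bits.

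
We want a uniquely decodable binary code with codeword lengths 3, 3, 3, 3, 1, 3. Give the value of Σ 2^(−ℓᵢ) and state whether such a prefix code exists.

With common denominator 2^3 = 8: Σ 2^(−ℓᵢ) = 1/8 + 1/8 + 1/8 + 1/8 + 4/8 + 1/8 = 9/8 = 1.125.
Kraft's inequality requires Σ ≤ 1; here Σ = 1.125 > 1, so no such prefix code exists.

1.125; no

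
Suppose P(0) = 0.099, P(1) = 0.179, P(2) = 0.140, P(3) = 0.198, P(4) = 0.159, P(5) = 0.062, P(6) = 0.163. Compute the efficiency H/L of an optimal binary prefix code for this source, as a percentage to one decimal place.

98.1%

Entropy H = −Σ p log₂ p ≈ 2.7314 bits.
Huffman merges: 31/500+99/1000→161/1000; 7/50+159/1000→299/1000; 161/1000+163/1000→81/250; 179/1000+99/500→377/1000; 299/1000+81/250→623/1000; 377/1000+623/1000→1. L = 348/125 ≈ 2.7840.
Efficiency = H/L = 2.7314/2.7840 = 98.1%.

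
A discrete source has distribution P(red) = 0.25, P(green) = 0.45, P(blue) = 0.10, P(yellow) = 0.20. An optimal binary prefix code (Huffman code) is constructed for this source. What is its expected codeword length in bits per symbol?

Repeatedly combine the two least-probable nodes; the expected code length is the sum of the merged weights.
merge 1/10 + 1/5 → 3/10
merge 1/4 + 3/10 → 11/20
merge 9/20 + 11/20 → 1
L = 3/10 + 11/20 + 1 = 37/20 = 1.85 bits/symbol.

1.85 bits/symbol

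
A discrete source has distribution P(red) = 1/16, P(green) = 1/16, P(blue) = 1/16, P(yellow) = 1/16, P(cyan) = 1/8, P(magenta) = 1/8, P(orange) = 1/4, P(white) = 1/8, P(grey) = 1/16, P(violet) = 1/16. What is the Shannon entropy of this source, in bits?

3.125 bits

Each probability is a power of 1/2, so log₂(1/p) is an integer.
H = Σ p·log₂(1/p) = 1/16·4 + 1/16·4 + 1/16·4 + 1/16·4 + 1/8·3 + 1/8·3 + 1/4·2 + 1/8·3 + 1/16·4 + 1/16·4 = 3.125 bits.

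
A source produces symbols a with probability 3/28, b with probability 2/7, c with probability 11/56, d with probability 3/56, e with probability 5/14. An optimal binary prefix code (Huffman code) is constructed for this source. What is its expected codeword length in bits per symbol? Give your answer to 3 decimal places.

2.161 bits/symbol

Repeatedly combine the two least-probable nodes; the expected code length is the sum of the merged weights.
merge 3/56 + 3/28 → 9/56
merge 9/56 + 11/56 → 5/14
merge 2/7 + 5/14 → 9/14
merge 5/14 + 9/14 → 1
L = 9/56 + 5/14 + 9/14 + 1 = 121/56 ≈ 2.161 bits/symbol.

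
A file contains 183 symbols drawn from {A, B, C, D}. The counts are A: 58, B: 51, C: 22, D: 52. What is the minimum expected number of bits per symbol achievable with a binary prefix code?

2 bits/symbol

Probabilities are the counts divided by 183.
Repeatedly combine the two least-probable nodes; the expected code length is the sum of the merged weights.
merge 22/183 + 17/61 → 73/183
merge 52/183 + 58/183 → 110/183
merge 73/183 + 110/183 → 1
L = 73/183 + 110/183 + 1 = 2 bits/symbol.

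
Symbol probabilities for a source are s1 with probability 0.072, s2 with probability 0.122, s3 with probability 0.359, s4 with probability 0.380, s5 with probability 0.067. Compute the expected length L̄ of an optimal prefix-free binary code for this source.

Repeatedly combine the two least-probable nodes; the expected code length is the sum of the merged weights.
merge 67/1000 + 9/125 → 139/1000
merge 61/500 + 139/1000 → 261/1000
merge 261/1000 + 359/1000 → 31/50
merge 19/50 + 31/50 → 1
L = 139/1000 + 261/1000 + 31/50 + 1 = 101/50 = 2.02 bits/symbol.

2.02 bits/symbol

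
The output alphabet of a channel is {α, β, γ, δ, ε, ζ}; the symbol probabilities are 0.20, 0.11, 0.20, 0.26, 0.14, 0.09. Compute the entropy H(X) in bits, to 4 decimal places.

2.4941 bits

H = −Σ pᵢ log₂ pᵢ.
−0.20·log₂(0.20) = 0.4644
−0.11·log₂(0.11) = 0.3503
−0.20·log₂(0.20) = 0.4644
−0.26·log₂(0.26) = 0.5053
−0.14·log₂(0.14) = 0.3971
−0.09·log₂(0.09) = 0.3127
Sum ≈ 2.4941 → 2.4941 bits.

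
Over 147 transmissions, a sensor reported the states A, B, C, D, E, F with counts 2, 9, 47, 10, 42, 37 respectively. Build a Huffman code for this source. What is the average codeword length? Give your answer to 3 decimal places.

Probabilities are the counts divided by 147.
Repeatedly combine the two least-probable nodes; the expected code length is the sum of the merged weights.
merge 2/147 + 3/49 → 11/147
merge 10/147 + 11/147 → 1/7
merge 1/7 + 37/147 → 58/147
merge 2/7 + 47/147 → 89/147
merge 58/147 + 89/147 → 1
L = 11/147 + 1/7 + 58/147 + 89/147 + 1 = 326/147 ≈ 2.218 bits/symbol.

2.218 bits/symbol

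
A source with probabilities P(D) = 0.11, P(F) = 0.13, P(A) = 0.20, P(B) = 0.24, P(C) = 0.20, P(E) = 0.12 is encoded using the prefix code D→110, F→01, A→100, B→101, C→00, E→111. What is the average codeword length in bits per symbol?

L̄ = Σ pᵢ·ℓᵢ = 0.11·3 + 0.13·2 + 0.20·3 + 0.24·3 + 0.20·2 + 0.12·3 = 2.67 bits/symbol.

2.67 bits/symbol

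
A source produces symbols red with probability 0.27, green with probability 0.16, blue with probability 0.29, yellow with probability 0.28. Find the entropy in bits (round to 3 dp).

H = −Σ pᵢ log₂ pᵢ.
−0.27·log₂(0.27) = 0.5100
−0.16·log₂(0.16) = 0.4230
−0.29·log₂(0.29) = 0.5179
−0.28·log₂(0.28) = 0.5142
Sum ≈ 1.9652 → 1.965 bits.

1.965 bits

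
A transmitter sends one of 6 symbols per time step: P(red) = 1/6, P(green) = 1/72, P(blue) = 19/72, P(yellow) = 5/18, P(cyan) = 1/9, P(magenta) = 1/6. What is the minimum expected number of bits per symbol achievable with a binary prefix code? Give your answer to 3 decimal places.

Repeatedly combine the two least-probable nodes; the expected code length is the sum of the merged weights.
merge 1/72 + 1/9 → 1/8
merge 1/8 + 1/6 → 7/24
merge 1/6 + 19/72 → 31/72
merge 5/18 + 7/24 → 41/72
merge 31/72 + 41/72 → 1
L = 1/8 + 7/24 + 31/72 + 41/72 + 1 = 29/12 ≈ 2.417 bits/symbol.

2.417 bits/symbol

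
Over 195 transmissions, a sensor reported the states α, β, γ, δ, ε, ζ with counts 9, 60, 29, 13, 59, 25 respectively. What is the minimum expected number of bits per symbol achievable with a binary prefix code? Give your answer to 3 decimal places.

2.354 bits/symbol

Probabilities are the counts divided by 195.
Repeatedly combine the two least-probable nodes; the expected code length is the sum of the merged weights.
merge 3/65 + 1/15 → 22/195
merge 22/195 + 5/39 → 47/195
merge 29/195 + 47/195 → 76/195
merge 59/195 + 4/13 → 119/195
merge 76/195 + 119/195 → 1
L = 22/195 + 47/195 + 76/195 + 119/195 + 1 = 153/65 ≈ 2.354 bits/symbol.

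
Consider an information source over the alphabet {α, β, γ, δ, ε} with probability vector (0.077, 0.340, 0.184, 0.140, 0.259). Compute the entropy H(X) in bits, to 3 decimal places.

2.165 bits

H = −Σ pᵢ log₂ pᵢ.
−0.077·log₂(0.077) = 0.2848
−0.340·log₂(0.340) = 0.5292
−0.184·log₂(0.184) = 0.4494
−0.140·log₂(0.140) = 0.3971
−0.259·log₂(0.259) = 0.5048
Sum ≈ 2.1653 → 2.165 bits.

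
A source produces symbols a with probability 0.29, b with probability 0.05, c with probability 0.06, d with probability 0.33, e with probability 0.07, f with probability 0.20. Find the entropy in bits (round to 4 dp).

2.2383 bits

H = −Σ pᵢ log₂ pᵢ.
−0.29·log₂(0.29) = 0.5179
−0.05·log₂(0.05) = 0.2161
−0.06·log₂(0.06) = 0.2435
−0.33·log₂(0.33) = 0.5278
−0.07·log₂(0.07) = 0.2686
−0.20·log₂(0.20) = 0.4644
Sum ≈ 2.2383 → 2.2383 bits.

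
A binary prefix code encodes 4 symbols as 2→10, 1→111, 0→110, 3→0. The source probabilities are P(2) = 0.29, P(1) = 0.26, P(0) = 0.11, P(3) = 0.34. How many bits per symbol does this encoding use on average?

L̄ = Σ pᵢ·ℓᵢ = 0.29·2 + 0.26·3 + 0.11·3 + 0.34·1 = 2.03 bits/symbol.

2.03 bits/symbol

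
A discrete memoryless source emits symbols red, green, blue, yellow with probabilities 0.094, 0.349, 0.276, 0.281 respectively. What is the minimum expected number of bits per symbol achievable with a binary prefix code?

Repeatedly combine the two least-probable nodes; the expected code length is the sum of the merged weights.
merge 47/500 + 69/250 → 37/100
merge 281/1000 + 349/1000 → 63/100
merge 37/100 + 63/100 → 1
L = 37/100 + 63/100 + 1 = 2 bits/symbol.

2 bits/symbol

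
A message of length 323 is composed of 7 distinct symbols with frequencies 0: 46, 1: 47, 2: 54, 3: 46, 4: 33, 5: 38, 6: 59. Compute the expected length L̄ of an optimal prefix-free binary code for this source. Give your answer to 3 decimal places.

Probabilities are the counts divided by 323.
Repeatedly combine the two least-probable nodes; the expected code length is the sum of the merged weights.
merge 33/323 + 2/17 → 71/323
merge 46/323 + 46/323 → 92/323
merge 47/323 + 54/323 → 101/323
merge 59/323 + 71/323 → 130/323
merge 92/323 + 101/323 → 193/323
merge 130/323 + 193/323 → 1
L = 71/323 + 92/323 + 101/323 + 130/323 + 193/323 + 1 = 910/323 ≈ 2.817 bits/symbol.

2.817 bits/symbol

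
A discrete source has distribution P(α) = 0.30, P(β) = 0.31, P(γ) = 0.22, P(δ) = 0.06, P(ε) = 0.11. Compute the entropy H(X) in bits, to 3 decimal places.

2.119 bits

H = −Σ pᵢ log₂ pᵢ.
−0.30·log₂(0.30) = 0.5211
−0.31·log₂(0.31) = 0.5238
−0.22·log₂(0.22) = 0.4806
−0.06·log₂(0.06) = 0.2435
−0.11·log₂(0.11) = 0.3503
Sum ≈ 2.1193 → 2.119 bits.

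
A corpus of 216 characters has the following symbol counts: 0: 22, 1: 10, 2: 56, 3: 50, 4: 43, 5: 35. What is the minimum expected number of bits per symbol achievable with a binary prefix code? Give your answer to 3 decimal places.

Probabilities are the counts divided by 216.
Repeatedly combine the two least-probable nodes; the expected code length is the sum of the merged weights.
merge 5/108 + 11/108 → 4/27
merge 4/27 + 35/216 → 67/216
merge 43/216 + 25/108 → 31/72
merge 7/27 + 67/216 → 41/72
merge 31/72 + 41/72 → 1
L = 4/27 + 67/216 + 31/72 + 41/72 + 1 = 59/24 ≈ 2.458 bits/symbol.

2.458 bits/symbol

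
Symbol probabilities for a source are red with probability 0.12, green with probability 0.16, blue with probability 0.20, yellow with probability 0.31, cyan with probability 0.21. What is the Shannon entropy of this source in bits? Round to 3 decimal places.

2.251 bits

H = −Σ pᵢ log₂ pᵢ.
−0.12·log₂(0.12) = 0.3671
−0.16·log₂(0.16) = 0.4230
−0.20·log₂(0.20) = 0.4644
−0.31·log₂(0.31) = 0.5238
−0.21·log₂(0.21) = 0.4728
Sum ≈ 2.2511 → 2.251 bits.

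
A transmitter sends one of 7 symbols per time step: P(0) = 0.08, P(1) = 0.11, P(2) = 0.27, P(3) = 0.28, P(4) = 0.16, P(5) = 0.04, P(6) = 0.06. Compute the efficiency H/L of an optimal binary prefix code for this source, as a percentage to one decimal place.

Entropy H = −Σ p log₂ p ≈ 2.5183 bits.
Huffman merges: 1/25+3/50→1/10; 2/25+1/10→9/50; 11/100+4/25→27/100; 9/50+27/100→9/20; 27/100+7/25→11/20; 9/20+11/20→1. L = 51/20 ≈ 2.5500.
Efficiency = H/L = 2.5183/2.5500 = 98.8%.

98.8%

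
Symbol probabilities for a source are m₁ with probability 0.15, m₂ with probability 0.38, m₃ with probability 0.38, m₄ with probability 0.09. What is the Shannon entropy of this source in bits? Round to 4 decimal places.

H = −Σ pᵢ log₂ pᵢ.
−0.15·log₂(0.15) = 0.4105
−0.38·log₂(0.38) = 0.5305
−0.38·log₂(0.38) = 0.5305
−0.09·log₂(0.09) = 0.3127
Sum ≈ 1.7841 → 1.7841 bits.

1.7841 bits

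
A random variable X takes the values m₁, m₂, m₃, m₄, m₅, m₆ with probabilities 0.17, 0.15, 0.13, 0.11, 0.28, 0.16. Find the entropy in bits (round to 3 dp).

2.515 bits

H = −Σ pᵢ log₂ pᵢ.
−0.17·log₂(0.17) = 0.4346
−0.15·log₂(0.15) = 0.4105
−0.13·log₂(0.13) = 0.3826
−0.11·log₂(0.11) = 0.3503
−0.28·log₂(0.28) = 0.5142
−0.16·log₂(0.16) = 0.4230
Sum ≈ 2.5153 → 2.515 bits.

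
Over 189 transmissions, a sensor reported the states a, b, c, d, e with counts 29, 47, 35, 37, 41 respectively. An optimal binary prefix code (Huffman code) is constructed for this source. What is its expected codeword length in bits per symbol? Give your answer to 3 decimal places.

Probabilities are the counts divided by 189.
Repeatedly combine the two least-probable nodes; the expected code length is the sum of the merged weights.
merge 29/189 + 5/27 → 64/189
merge 37/189 + 41/189 → 26/63
merge 47/189 + 64/189 → 37/63
merge 26/63 + 37/63 → 1
L = 64/189 + 26/63 + 37/63 + 1 = 442/189 ≈ 2.339 bits/symbol.

2.339 bits/symbol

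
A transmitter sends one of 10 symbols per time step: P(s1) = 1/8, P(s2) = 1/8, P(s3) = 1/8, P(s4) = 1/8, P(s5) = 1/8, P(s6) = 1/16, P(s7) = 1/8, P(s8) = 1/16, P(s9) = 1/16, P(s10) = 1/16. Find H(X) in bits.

3.25 bits

Each probability is a power of 1/2, so log₂(1/p) is an integer.
H = Σ p·log₂(1/p) = 1/8·3 + 1/8·3 + 1/8·3 + 1/8·3 + 1/8·3 + 1/16·4 + 1/8·3 + 1/16·4 + 1/16·4 + 1/16·4 = 3.25 bits.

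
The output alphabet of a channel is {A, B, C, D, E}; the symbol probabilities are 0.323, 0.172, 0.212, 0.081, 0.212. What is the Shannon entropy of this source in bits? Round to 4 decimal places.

2.2060 bits

H = −Σ pᵢ log₂ pᵢ.
−0.323·log₂(0.323) = 0.5266
−0.172·log₂(0.172) = 0.4368
−0.212·log₂(0.212) = 0.4744
−0.081·log₂(0.081) = 0.2937
−0.212·log₂(0.212) = 0.4744
Sum ≈ 2.2060 → 2.2060 bits.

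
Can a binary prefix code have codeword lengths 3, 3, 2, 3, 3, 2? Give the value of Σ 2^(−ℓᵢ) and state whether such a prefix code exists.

With common denominator 2^3 = 8: Σ 2^(−ℓᵢ) = 1/8 + 1/8 + 2/8 + 1/8 + 1/8 + 2/8 = 8/8 = 1.
Kraft's inequality requires Σ ≤ 1; here Σ = 1 ≤ 1, so such a prefix code exists.

1; yes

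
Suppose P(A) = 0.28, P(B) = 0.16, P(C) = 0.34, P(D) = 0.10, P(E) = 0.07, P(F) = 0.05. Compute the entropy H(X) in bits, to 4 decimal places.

2.2833 bits

H = −Σ pᵢ log₂ pᵢ.
−0.28·log₂(0.28) = 0.5142
−0.16·log₂(0.16) = 0.4230
−0.34·log₂(0.34) = 0.5292
−0.10·log₂(0.10) = 0.3322
−0.07·log₂(0.07) = 0.2686
−0.05·log₂(0.05) = 0.2161
Sum ≈ 2.2833 → 2.2833 bits.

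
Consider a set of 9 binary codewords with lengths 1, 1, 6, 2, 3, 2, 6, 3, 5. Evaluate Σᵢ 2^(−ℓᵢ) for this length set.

1.8125

With common denominator 2^6 = 64: Σ 2^(−ℓᵢ) = 32/64 + 32/64 + 1/64 + 16/64 + 8/64 + 16/64 + 1/64 + 8/64 + 2/64 = 116/64 = 1.8125.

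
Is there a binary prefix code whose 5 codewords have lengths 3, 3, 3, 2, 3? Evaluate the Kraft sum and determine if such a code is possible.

0.75; yes

With common denominator 2^3 = 8: Σ 2^(−ℓᵢ) = 1/8 + 1/8 + 1/8 + 2/8 + 1/8 = 6/8 = 0.75.
Kraft's inequality requires Σ ≤ 1; here Σ = 0.75 ≤ 1, so such a prefix code exists.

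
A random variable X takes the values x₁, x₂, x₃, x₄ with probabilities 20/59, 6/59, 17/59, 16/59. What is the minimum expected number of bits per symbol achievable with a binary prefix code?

Repeatedly combine the two least-probable nodes; the expected code length is the sum of the merged weights.
merge 6/59 + 16/59 → 22/59
merge 17/59 + 20/59 → 37/59
merge 22/59 + 37/59 → 1
L = 22/59 + 37/59 + 1 = 2 bits/symbol.

2 bits/symbol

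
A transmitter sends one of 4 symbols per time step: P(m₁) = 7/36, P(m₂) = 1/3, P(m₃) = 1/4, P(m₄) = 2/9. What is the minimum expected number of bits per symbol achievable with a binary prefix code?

Repeatedly combine the two least-probable nodes; the expected code length is the sum of the merged weights.
merge 7/36 + 2/9 → 5/12
merge 1/4 + 1/3 → 7/12
merge 5/12 + 7/12 → 1
L = 5/12 + 7/12 + 1 = 2 bits/symbol.

2 bits/symbol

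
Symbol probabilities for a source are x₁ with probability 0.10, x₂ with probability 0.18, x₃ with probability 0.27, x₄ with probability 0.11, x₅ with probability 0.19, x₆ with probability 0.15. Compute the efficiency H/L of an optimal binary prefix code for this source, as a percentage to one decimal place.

98.6%

Entropy H = −Σ p log₂ p ≈ 2.5036 bits.
Huffman merges: 1/10+11/100→21/100; 3/20+9/50→33/100; 19/100+21/100→2/5; 27/100+33/100→3/5; 2/5+3/5→1. L = 127/50 ≈ 2.5400.
Efficiency = H/L = 2.5036/2.5400 = 98.6%.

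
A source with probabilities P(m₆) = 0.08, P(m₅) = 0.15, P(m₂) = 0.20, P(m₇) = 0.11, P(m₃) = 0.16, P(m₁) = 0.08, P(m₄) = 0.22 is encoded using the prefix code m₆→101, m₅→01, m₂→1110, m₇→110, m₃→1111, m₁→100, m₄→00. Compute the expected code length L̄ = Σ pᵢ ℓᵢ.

L̄ = Σ pᵢ·ℓᵢ = 0.08·3 + 0.15·2 + 0.20·4 + 0.11·3 + 0.16·4 + 0.08·3 + 0.22·2 = 2.99 bits/symbol.

2.99 bits/symbol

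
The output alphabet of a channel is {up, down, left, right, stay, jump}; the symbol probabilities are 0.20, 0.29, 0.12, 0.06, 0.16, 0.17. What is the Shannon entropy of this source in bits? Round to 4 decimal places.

H = −Σ pᵢ log₂ pᵢ.
−0.20·log₂(0.20) = 0.4644
−0.29·log₂(0.29) = 0.5179
−0.12·log₂(0.12) = 0.3671
−0.06·log₂(0.06) = 0.2435
−0.16·log₂(0.16) = 0.4230
−0.17·log₂(0.17) = 0.4346
Sum ≈ 2.4505 → 2.4505 bits.

2.4505 bits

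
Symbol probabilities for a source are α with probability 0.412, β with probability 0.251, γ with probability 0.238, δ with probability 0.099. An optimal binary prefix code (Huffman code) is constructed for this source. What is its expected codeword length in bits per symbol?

1.925 bits/symbol

Repeatedly combine the two least-probable nodes; the expected code length is the sum of the merged weights.
merge 99/1000 + 119/500 → 337/1000
merge 251/1000 + 337/1000 → 147/250
merge 103/250 + 147/250 → 1
L = 337/1000 + 147/250 + 1 = 77/40 = 1.925 bits/symbol.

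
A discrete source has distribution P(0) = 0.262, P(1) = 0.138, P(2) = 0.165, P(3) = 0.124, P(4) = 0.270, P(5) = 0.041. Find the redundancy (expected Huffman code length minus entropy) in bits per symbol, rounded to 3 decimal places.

0.066 bits

Entropy H = −Σ p log₂ p ≈ 2.4019 bits.
Huffman merges: 41/1000+31/250→33/200; 69/500+33/200→303/1000; 33/200+131/500→427/1000; 27/100+303/1000→573/1000; 427/1000+573/1000→1. L = 617/250 ≈ 2.4680.
L − H = 2.4680 − 2.4019 = 0.066 bits.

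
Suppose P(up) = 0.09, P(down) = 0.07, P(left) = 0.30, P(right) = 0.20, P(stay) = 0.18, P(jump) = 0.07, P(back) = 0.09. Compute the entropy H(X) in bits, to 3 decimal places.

2.593 bits

H = −Σ pᵢ log₂ pᵢ.
−0.09·log₂(0.09) = 0.3127
−0.07·log₂(0.07) = 0.2686
−0.30·log₂(0.30) = 0.5211
−0.20·log₂(0.20) = 0.4644
−0.18·log₂(0.18) = 0.4453
−0.07·log₂(0.07) = 0.2686
−0.09·log₂(0.09) = 0.3127
Sum ≈ 2.5932 → 2.593 bits.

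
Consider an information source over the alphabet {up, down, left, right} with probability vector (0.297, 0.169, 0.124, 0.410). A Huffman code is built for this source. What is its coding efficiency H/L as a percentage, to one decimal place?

Entropy H = −Σ p log₂ p ≈ 1.8545 bits.
Huffman merges: 31/250+169/1000→293/1000; 293/1000+297/1000→59/100; 41/100+59/100→1. L = 1883/1000 ≈ 1.8830.
Efficiency = H/L = 1.8545/1.8830 = 98.5%.

98.5%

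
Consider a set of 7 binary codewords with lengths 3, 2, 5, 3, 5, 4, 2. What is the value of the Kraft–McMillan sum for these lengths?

With common denominator 2^5 = 32: Σ 2^(−ℓᵢ) = 4/32 + 8/32 + 1/32 + 4/32 + 1/32 + 2/32 + 8/32 = 28/32 = 0.875.

0.875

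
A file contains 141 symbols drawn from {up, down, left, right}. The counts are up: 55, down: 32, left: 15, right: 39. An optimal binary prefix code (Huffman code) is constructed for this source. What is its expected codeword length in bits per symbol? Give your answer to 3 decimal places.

Probabilities are the counts divided by 141.
Repeatedly combine the two least-probable nodes; the expected code length is the sum of the merged weights.
merge 5/47 + 32/141 → 1/3
merge 13/47 + 1/3 → 86/141
merge 55/141 + 86/141 → 1
L = 1/3 + 86/141 + 1 = 274/141 ≈ 1.943 bits/symbol.

1.943 bits/symbol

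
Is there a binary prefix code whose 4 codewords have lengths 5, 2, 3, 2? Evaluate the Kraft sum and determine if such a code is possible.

With common denominator 2^5 = 32: Σ 2^(−ℓᵢ) = 1/32 + 8/32 + 4/32 + 8/32 = 21/32 = 0.65625.
Kraft's inequality requires Σ ≤ 1; here Σ = 0.65625 ≤ 1, so such a prefix code exists.

0.65625; yes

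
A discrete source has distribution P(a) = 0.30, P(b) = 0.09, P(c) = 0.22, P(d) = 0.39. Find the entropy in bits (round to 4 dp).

H = −Σ pᵢ log₂ pᵢ.
−0.30·log₂(0.30) = 0.5211
−0.09·log₂(0.09) = 0.3127
−0.22·log₂(0.22) = 0.4806
−0.39·log₂(0.39) = 0.5298
Sum ≈ 1.8441 → 1.8441 bits.

1.8441 bits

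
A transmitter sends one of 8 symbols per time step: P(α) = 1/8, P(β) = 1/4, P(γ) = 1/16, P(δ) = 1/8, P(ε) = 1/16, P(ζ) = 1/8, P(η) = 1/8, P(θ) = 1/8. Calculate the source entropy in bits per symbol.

2.875 bits

Each probability is a power of 1/2, so log₂(1/p) is an integer.
H = Σ p·log₂(1/p) = 1/8·3 + 1/4·2 + 1/16·4 + 1/8·3 + 1/16·4 + 1/8·3 + 1/8·3 + 1/8·3 = 2.875 bits.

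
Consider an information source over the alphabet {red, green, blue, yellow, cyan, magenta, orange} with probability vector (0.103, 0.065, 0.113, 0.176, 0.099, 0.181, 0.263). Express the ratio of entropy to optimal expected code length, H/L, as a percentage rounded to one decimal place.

98.3%

Entropy H = −Σ p log₂ p ≈ 2.6741 bits.
Huffman merges: 13/200+99/1000→41/250; 103/1000+113/1000→27/125; 41/250+22/125→17/50; 181/1000+27/125→397/1000; 263/1000+17/50→603/1000; 397/1000+603/1000→1. L = 68/25 ≈ 2.7200.
Efficiency = H/L = 2.6741/2.7200 = 98.3%.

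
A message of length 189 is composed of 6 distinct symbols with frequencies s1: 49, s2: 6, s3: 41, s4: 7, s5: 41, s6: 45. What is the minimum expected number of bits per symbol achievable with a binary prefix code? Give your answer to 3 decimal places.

Probabilities are the counts divided by 189.
Repeatedly combine the two least-probable nodes; the expected code length is the sum of the merged weights.
merge 2/63 + 1/27 → 13/189
merge 13/189 + 41/189 → 2/7
merge 41/189 + 5/21 → 86/189
merge 7/27 + 2/7 → 103/189
merge 86/189 + 103/189 → 1
L = 13/189 + 2/7 + 86/189 + 103/189 + 1 = 445/189 ≈ 2.354 bits/symbol.

2.354 bits/symbol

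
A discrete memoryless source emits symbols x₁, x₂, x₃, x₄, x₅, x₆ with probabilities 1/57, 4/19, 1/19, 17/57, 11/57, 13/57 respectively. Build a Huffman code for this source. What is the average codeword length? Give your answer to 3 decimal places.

2.333 bits/symbol

Repeatedly combine the two least-probable nodes; the expected code length is the sum of the merged weights.
merge 1/57 + 1/19 → 4/57
merge 4/57 + 11/57 → 5/19
merge 4/19 + 13/57 → 25/57
merge 5/19 + 17/57 → 32/57
merge 25/57 + 32/57 → 1
L = 4/57 + 5/19 + 25/57 + 32/57 + 1 = 7/3 ≈ 2.333 bits/symbol.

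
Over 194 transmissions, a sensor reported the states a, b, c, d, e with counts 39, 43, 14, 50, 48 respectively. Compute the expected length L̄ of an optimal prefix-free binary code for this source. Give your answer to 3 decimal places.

2.273 bits/symbol

Probabilities are the counts divided by 194.
Repeatedly combine the two least-probable nodes; the expected code length is the sum of the merged weights.
merge 7/97 + 39/194 → 53/194
merge 43/194 + 24/97 → 91/194
merge 25/97 + 53/194 → 103/194
merge 91/194 + 103/194 → 1
L = 53/194 + 91/194 + 103/194 + 1 = 441/194 ≈ 2.273 bits/symbol.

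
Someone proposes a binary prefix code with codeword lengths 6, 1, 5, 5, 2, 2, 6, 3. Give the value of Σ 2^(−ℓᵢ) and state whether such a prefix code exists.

1.21875; no

With common denominator 2^6 = 64: Σ 2^(−ℓᵢ) = 1/64 + 32/64 + 2/64 + 2/64 + 16/64 + 16/64 + 1/64 + 8/64 = 78/64 = 1.21875.
Kraft's inequality requires Σ ≤ 1; here Σ = 1.21875 > 1, so no such prefix code exists.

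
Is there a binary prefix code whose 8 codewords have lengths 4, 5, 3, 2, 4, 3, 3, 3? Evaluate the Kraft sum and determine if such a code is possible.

With common denominator 2^5 = 32: Σ 2^(−ℓᵢ) = 2/32 + 1/32 + 4/32 + 8/32 + 2/32 + 4/32 + 4/32 + 4/32 = 29/32 = 0.90625.
Kraft's inequality requires Σ ≤ 1; here Σ = 0.90625 ≤ 1, so such a prefix code exists.

0.90625; yes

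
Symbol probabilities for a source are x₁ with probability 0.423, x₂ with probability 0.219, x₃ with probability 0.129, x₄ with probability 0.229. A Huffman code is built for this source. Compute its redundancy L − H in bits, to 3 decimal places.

0.052 bits

Entropy H = −Σ p log₂ p ≈ 1.8730 bits.
Huffman merges: 129/1000+219/1000→87/250; 229/1000+87/250→577/1000; 423/1000+577/1000→1. L = 77/40 ≈ 1.9250.
L − H = 1.9250 − 1.8730 = 0.052 bits.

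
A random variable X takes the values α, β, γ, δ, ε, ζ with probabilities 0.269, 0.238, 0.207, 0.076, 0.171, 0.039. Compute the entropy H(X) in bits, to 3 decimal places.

2.374 bits

H = −Σ pᵢ log₂ pᵢ.
−0.269·log₂(0.269) = 0.5096
−0.238·log₂(0.238) = 0.4929
−0.207·log₂(0.207) = 0.4704
−0.076·log₂(0.076) = 0.2826
−0.171·log₂(0.171) = 0.4357
−0.039·log₂(0.039) = 0.1825
Sum ≈ 2.3736 → 2.374 bits.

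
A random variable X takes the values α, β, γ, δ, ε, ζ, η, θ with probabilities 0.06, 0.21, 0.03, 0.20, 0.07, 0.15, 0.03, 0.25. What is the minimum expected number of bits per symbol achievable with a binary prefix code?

Repeatedly combine the two least-probable nodes; the expected code length is the sum of the merged weights.
merge 3/100 + 3/100 → 3/50
merge 3/50 + 3/50 → 3/25
merge 7/100 + 3/25 → 19/100
merge 3/20 + 19/100 → 17/50
merge 1/5 + 21/100 → 41/100
merge 1/4 + 17/50 → 59/100
merge 41/100 + 59/100 → 1
L = 3/50 + 3/25 + 19/100 + 17/50 + 41/100 + 59/100 + 1 = 271/100 = 2.71 bits/symbol.

2.71 bits/symbol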